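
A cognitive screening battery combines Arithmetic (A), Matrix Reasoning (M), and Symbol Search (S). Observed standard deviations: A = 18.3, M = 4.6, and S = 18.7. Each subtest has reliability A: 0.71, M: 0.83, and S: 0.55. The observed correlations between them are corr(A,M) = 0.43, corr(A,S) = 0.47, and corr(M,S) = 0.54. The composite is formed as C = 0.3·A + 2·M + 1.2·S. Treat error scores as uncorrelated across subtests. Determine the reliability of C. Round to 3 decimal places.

Var(C) = 0.3²·18.3² + 2²·4.6² + 1.2²·18.7² + 2·[0.6·18.3·4.6·0.43 + 0.36·18.3·18.7·0.47 + 2.4·4.6·18.7·0.54] = 618.334 + 382.205 = 1000.54.
With uncorrelated errors the cross-covariances are all true-score covariance, so they carry over unchanged; only the diagonal terms shrink to ρᵢσᵢ².
True-score variance = [0.3²·18.3²·0.71 + 2²·4.6²·0.83 + 1.2²·18.7²·0.55] + 382.205 = 368.605 + 382.205 = 750.81.
Reliability = 750.81 / 1000.54 = 0.750.

0.750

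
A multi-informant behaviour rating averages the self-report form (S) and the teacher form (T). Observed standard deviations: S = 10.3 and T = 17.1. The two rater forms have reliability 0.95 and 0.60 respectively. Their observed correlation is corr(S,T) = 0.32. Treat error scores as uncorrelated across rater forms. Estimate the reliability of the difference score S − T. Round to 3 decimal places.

Var(S−T) = 10.3² + 17.1² − 2·10.3·17.1·0.32 = 398.5 − 112.723 = 285.777.
Because errors are independent across components, Cov(Tᵢ,Tⱼ) = Cov(Xᵢ,Xⱼ); the off-diagonal part of the true-score variance is the same as above.
True-score variance = [10.3²·0.95 + 17.1²·0.60] − 112.723 = 276.231 − 112.723 = 163.508.
Reliability = 163.508 / 285.777 = 0.572.

0.572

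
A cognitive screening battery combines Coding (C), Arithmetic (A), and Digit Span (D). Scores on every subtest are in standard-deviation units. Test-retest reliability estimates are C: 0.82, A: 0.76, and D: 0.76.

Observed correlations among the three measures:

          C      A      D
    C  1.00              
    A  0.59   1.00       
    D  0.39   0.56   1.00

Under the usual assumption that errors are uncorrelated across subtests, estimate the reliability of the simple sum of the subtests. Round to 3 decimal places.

Var(C+A+D) = 3 + 2·[0.59 + 0.39 + 0.56] = 3 + 3.08 = 6.08.
Because errors are independent across components, Cov(Tᵢ,Tⱼ) = Cov(Xᵢ,Xⱼ); the off-diagonal part of the true-score variance is the same as above.
True-score variance = [0.82 + 0.76 + 0.76] + 3.08 = 2.34 + 3.08 = 5.42.
Reliability = 5.42 / 6.08 = 0.891.

0.891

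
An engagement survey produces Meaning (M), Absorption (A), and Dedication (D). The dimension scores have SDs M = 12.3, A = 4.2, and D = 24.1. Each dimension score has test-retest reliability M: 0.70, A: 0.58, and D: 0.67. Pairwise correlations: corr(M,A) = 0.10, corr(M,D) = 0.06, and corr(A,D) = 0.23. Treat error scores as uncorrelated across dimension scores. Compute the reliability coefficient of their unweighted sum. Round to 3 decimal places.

0.710

Var(M+A+D) = 12.3² + 4.2² + 24.1² + 2·[12.3·4.2·0.10 + 12.3·24.1·0.06 + 4.2·24.1·0.23] = 749.74 + 92.4648 = 842.205.
Under uncorrelated errors the observed covariances equal the true-score covariances, so only the own-variance terms attenuate.
True-score variance = [12.3²·0.70 + 4.2²·0.58 + 24.1²·0.67] + 92.4648 = 505.277 + 92.4648 = 597.742.
Reliability = 597.742 / 842.205 = 0.710.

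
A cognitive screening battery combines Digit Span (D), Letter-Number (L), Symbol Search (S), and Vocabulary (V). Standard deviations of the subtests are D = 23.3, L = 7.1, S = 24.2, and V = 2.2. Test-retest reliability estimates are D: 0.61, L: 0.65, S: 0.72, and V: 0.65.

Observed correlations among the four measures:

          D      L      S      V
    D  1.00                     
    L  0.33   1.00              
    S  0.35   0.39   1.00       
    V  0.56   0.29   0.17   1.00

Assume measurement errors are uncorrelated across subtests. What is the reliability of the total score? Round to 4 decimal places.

0.7928

Var(D+L+S+V) = 23.3² + 7.1² + 24.2² + 2.2² + 2·[23.3·7.1·0.33 + 23.3·24.2·0.35 + 23.3·2.2·0.56 + 7.1·24.2·0.39 + 7.1·2.2·0.29 + 24.2·2.2·0.17] = 1183.78 + 722.478 = 1906.26.
Under uncorrelated errors the observed covariances equal the true-score covariances, so only the own-variance terms attenuate.
True-score variance = [23.3²·0.61 + 7.1²·0.65 + 24.2²·0.72 + 2.2²·0.65] + 722.478 = 788.736 + 722.478 = 1511.21.
Reliability = 1511.21 / 1906.26 = 0.7928.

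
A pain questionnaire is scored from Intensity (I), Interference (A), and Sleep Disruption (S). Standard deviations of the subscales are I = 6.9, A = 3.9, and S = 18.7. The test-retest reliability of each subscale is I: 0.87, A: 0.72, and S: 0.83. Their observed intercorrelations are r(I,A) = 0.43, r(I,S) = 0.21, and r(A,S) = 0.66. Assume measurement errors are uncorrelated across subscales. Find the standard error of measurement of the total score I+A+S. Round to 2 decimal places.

Var(total) = 412.51 + 173.603 = 586.113.
True-score variance = 342.615 + 173.603 = 516.217, so reliability = 0.8807.
Error variance = 586.113 − 516.217 = 69.8954; SEM = √69.8954 = 8.36.

8.36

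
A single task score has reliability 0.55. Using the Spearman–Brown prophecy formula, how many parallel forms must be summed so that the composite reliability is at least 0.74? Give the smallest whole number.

3

k ≥ ρ*(1−ρ₁)/(ρ₁(1−ρ*)) = 0.74·0.45 / (0.55·0.26) = 2.329.
Smallest integer k = 3.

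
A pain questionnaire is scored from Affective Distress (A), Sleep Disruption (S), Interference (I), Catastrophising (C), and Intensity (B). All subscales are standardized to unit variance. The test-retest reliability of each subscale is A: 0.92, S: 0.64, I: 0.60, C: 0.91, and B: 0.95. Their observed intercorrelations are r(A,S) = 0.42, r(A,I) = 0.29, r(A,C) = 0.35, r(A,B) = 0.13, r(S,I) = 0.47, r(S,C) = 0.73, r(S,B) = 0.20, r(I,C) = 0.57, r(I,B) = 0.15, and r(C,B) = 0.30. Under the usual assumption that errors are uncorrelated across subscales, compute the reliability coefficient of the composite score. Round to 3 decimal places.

0.920

Var(A+S+I+C+B) = 5 + 2·[0.42 + 0.29 + 0.35 + 0.13 + 0.47 + 0.73 + 0.20 + 0.57 + 0.15 + 0.30] = 5 + 7.22 = 12.22.
With uncorrelated errors the cross-covariances are all true-score covariance, so they carry over unchanged; only the diagonal terms shrink to ρᵢσᵢ².
True-score variance = [0.92 + 0.64 + 0.60 + 0.91 + 0.95] + 7.22 = 4.02 + 7.22 = 11.24.
Reliability = 11.24 / 12.22 = 0.920.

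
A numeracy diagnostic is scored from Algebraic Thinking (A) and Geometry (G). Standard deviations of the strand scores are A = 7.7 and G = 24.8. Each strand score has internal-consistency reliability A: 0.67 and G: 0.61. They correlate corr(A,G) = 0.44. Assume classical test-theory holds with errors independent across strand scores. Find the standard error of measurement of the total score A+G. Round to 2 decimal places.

16.11

Var(total) = 674.33 + 168.045 = 842.375.
True-score variance = 414.899 + 168.045 = 582.944, so reliability = 0.6920.
Error variance = 842.375 − 582.944 = 259.431; SEM = √259.431 = 16.11.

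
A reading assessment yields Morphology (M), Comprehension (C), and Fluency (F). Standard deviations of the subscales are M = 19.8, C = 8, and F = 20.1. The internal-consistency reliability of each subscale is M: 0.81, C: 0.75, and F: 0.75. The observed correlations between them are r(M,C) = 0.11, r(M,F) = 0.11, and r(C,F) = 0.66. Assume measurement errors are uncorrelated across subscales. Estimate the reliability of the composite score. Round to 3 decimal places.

0.840

Var(M+C+F) = 19.8² + 8² + 20.1² + 2·[19.8·8·0.11 + 19.8·20.1·0.11 + 8·20.1·0.66] = 860.05 + 334.66 = 1194.71.
Because errors are independent across components, Cov(Tᵢ,Tⱼ) = Cov(Xᵢ,Xⱼ); the off-diagonal part of the true-score variance is the same as above.
True-score variance = [19.8²·0.81 + 8²·0.75 + 20.1²·0.75] + 334.66 = 668.56 + 334.66 = 1003.22.
Reliability = 1003.22 / 1194.71 = 0.840.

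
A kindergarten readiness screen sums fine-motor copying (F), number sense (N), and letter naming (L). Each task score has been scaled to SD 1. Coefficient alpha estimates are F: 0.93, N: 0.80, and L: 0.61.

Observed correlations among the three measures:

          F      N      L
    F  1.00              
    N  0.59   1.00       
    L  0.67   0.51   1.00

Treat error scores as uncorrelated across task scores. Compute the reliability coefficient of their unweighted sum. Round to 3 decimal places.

Var(F+N+L) = 3 + 2·[0.59 + 0.67 + 0.51] = 3 + 3.54 = 6.54.
Because errors are independent across components, Cov(Tᵢ,Tⱼ) = Cov(Xᵢ,Xⱼ); the off-diagonal part of the true-score variance is the same as above.
True-score variance = [0.93 + 0.80 + 0.61] + 3.54 = 2.34 + 3.54 = 5.88.
Reliability = 5.88 / 6.54 = 0.899.

0.899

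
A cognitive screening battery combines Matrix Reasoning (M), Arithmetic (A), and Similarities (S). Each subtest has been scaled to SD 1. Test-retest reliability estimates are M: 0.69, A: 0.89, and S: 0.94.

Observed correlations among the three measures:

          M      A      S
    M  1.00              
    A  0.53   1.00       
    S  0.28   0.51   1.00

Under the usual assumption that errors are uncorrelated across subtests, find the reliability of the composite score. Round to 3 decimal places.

0.915

Var(M+A+S) = 3 + 2·[0.53 + 0.28 + 0.51] = 3 + 2.64 = 5.64.
Under uncorrelated errors the observed covariances equal the true-score covariances, so only the own-variance terms attenuate.
True-score variance = [0.69 + 0.89 + 0.94] + 2.64 = 2.52 + 2.64 = 5.16.
Reliability = 5.16 / 5.64 = 0.915.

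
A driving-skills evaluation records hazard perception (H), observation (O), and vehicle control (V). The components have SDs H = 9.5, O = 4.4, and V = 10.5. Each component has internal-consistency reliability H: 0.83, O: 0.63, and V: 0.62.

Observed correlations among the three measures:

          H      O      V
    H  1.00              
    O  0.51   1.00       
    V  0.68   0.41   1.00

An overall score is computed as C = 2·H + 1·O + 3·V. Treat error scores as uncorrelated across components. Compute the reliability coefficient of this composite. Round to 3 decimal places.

Var(C) = 2²·9.5² + 4.4² + 3²·10.5² + 2·[2·9.5·4.4·0.51 + 6·9.5·10.5·0.68 + 3·4.4·10.5·0.41] = 1372.61 + 1012.88 = 2385.49.
Because errors are independent across components, Cov(Tᵢ,Tⱼ) = Cov(Xᵢ,Xⱼ); the off-diagonal part of the true-score variance is the same as above.
True-score variance = [2²·9.5²·0.83 + 4.4²·0.63 + 3²·10.5²·0.62] + 1012.88 = 927.022 + 1012.88 = 1939.91.
Reliability = 1939.91 / 2385.49 = 0.813.

0.813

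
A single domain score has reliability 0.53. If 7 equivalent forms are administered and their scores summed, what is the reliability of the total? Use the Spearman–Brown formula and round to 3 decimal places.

0.888

ρ_k = kρ / (1 + (k−1)ρ) = 7·0.53 / (1 + 6·0.53) = 3.710 / 4.180 = 0.888.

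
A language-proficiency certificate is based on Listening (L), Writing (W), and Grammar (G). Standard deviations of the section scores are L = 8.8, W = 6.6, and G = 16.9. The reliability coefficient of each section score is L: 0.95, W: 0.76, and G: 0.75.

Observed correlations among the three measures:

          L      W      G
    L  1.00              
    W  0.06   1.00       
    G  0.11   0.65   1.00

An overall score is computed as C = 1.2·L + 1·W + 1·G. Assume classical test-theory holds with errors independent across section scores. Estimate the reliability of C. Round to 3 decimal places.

Var(C) = 1.2²·8.8² + 6.6² + 16.9² + 2·[1.2·8.8·6.6·0.06 + 1.2·8.8·16.9·0.11 + 6.6·16.9·0.65] = 440.684 + 192.628 = 633.311.
Under uncorrelated errors the observed covariances equal the true-score covariances, so only the own-variance terms attenuate.
True-score variance = [1.2²·8.8²·0.95 + 6.6²·0.76 + 16.9²·0.75] + 192.628 = 353.251 + 192.628 = 545.879.
Reliability = 545.879 / 633.311 = 0.862.

0.862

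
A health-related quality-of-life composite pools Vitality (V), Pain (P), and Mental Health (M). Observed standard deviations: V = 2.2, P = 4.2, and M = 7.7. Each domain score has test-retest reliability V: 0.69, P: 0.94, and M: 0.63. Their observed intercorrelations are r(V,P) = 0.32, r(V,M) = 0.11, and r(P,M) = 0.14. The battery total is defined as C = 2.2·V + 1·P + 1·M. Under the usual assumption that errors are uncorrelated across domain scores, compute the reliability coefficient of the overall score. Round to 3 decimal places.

Var(C) = 2.2²·2.2² + 4.2² + 7.7² + 2·[2.2·2.2·4.2·0.32 + 2.2·2.2·7.7·0.11 + 4.2·7.7·0.14] = 100.356 + 30.2641 = 130.62.
With uncorrelated errors the cross-covariances are all true-score covariance, so they carry over unchanged; only the diagonal terms shrink to ρᵢσᵢ².
True-score variance = [2.2²·2.2²·0.69 + 4.2²·0.94 + 7.7²·0.63] + 30.2641 = 70.098 + 30.2641 = 100.362.
Reliability = 100.362 / 130.62 = 0.768.

0.768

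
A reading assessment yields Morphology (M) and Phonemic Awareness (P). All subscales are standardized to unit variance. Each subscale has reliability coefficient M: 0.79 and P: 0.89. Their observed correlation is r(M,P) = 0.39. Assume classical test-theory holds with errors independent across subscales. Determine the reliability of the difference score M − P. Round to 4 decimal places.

0.7377

Var(M−P) = 1 + 1 − 2·0.39 = 2 − 0.78 = 1.22.
Under uncorrelated errors the observed covariances equal the true-score covariances, so only the own-variance terms attenuate.
True-score variance = [0.79 + 0.89] − 0.78 = 1.68 − 0.78 = 0.9.
Reliability = 0.9 / 1.22 = 0.7377.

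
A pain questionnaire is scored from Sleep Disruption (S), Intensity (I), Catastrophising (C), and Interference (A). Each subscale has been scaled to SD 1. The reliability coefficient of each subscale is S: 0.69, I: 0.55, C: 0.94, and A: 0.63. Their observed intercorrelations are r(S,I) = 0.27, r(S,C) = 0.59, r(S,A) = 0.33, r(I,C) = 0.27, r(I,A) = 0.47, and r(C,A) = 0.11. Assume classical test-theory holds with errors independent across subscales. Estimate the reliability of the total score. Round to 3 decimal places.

0.853

Var(S+I+C+A) = 4 + 2·[0.27 + 0.59 + 0.33 + 0.27 + 0.47 + 0.11] = 4 + 4.08 = 8.08.
Under uncorrelated errors the observed covariances equal the true-score covariances, so only the own-variance terms attenuate.
True-score variance = [0.69 + 0.55 + 0.94 + 0.63] + 4.08 = 2.81 + 4.08 = 6.89.
Reliability = 6.89 / 8.08 = 0.853.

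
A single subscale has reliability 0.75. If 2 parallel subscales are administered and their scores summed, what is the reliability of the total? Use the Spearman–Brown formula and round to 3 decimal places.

ρ_k = kρ / (1 + (k−1)ρ) = 2·0.75 / (1 + 1·0.75) = 1.500 / 1.750 = 0.857.

0.857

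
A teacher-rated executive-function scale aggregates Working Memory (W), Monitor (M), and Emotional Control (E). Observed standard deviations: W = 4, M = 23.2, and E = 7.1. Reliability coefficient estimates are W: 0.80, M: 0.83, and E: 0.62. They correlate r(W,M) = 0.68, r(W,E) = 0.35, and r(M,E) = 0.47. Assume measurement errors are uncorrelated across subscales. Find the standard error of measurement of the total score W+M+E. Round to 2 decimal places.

10.67

Var(total) = 604.65 + 300.925 = 905.575.
True-score variance = 490.793 + 300.925 = 791.718, so reliability = 0.8743.
Error variance = 905.575 − 791.718 = 113.857; SEM = √113.857 = 10.67.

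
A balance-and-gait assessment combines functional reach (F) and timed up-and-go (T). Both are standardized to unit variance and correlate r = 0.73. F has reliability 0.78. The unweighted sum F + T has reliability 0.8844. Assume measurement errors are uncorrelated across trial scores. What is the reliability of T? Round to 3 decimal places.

0.820

Var(F+T) = 2 + 2·0.73 = 3.460.
True-score variance = ρ_F + ρ_T + 2·0.73, so 0.8844 = (0.78 + ρ_T + 1.46) / 3.460.
ρ_T = 0.8844·3.460 − 0.78 − 1.46 = 0.820.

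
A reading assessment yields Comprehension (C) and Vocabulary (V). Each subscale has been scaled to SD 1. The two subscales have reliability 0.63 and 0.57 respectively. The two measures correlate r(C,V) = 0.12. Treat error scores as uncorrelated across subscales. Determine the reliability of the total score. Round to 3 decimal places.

0.643

Var(C+V) = 2 + 2·[0.12] = 2 + 0.24 = 2.24.
With uncorrelated errors the cross-covariances are all true-score covariance, so they carry over unchanged; only the diagonal terms shrink to ρᵢσᵢ².
True-score variance = [0.63 + 0.57] + 0.24 = 1.2 + 0.24 = 1.44.
Reliability = 1.44 / 2.24 = 0.643.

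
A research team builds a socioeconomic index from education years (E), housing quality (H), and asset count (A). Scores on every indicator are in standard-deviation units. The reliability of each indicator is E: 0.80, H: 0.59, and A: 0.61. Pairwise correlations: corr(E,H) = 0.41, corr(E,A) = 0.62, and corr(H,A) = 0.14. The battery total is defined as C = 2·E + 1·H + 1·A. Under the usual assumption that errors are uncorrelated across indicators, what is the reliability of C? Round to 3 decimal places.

0.846

Var(C) = 2² + 1 + 1 + 2·[2·0.41 + 2·0.62 + 0.14] = 6 + 4.4 = 10.4.
Under uncorrelated errors the observed covariances equal the true-score covariances, so only the own-variance terms attenuate.
True-score variance = [2²·0.80 + 0.59 + 0.61] + 4.4 = 4.4 + 4.4 = 8.8.
Reliability = 8.8 / 10.4 = 0.846.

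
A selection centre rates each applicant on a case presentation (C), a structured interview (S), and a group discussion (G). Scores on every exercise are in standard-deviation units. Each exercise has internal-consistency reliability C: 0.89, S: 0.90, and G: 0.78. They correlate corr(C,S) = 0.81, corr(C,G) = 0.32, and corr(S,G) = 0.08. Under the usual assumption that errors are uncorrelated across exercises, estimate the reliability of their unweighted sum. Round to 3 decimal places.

0.921

Var(C+S+G) = 3 + 2·[0.81 + 0.32 + 0.08] = 3 + 2.42 = 5.42.
Because errors are independent across components, Cov(Tᵢ,Tⱼ) = Cov(Xᵢ,Xⱼ); the off-diagonal part of the true-score variance is the same as above.
True-score variance = [0.89 + 0.90 + 0.78] + 2.42 = 2.57 + 2.42 = 4.99.
Reliability = 4.99 / 5.42 = 0.921.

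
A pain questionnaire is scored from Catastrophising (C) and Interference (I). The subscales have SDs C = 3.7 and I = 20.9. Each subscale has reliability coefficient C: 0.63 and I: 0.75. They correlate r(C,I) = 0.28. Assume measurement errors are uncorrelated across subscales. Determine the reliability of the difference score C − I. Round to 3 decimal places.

Var(C−I) = 3.7² + 20.9² − 2·3.7·20.9·0.28 = 450.5 − 43.3048 = 407.195.
With uncorrelated errors the cross-covariances are all true-score covariance, so they carry over unchanged; only the diagonal terms shrink to ρᵢσᵢ².
True-score variance = [3.7²·0.63 + 20.9²·0.75] − 43.3048 = 336.232 − 43.3048 = 292.927.
Reliability = 292.927 / 407.195 = 0.719.

0.719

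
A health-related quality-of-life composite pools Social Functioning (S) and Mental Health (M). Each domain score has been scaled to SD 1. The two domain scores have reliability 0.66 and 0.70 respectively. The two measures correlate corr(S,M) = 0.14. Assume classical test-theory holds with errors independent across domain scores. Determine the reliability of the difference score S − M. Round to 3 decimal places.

Var(S−M) = 1 + 1 − 2·0.14 = 2 − 0.28 = 1.72.
With uncorrelated errors the cross-covariances are all true-score covariance, so they carry over unchanged; only the diagonal terms shrink to ρᵢσᵢ².
True-score variance = [0.66 + 0.70] − 0.28 = 1.36 − 0.28 = 1.08.
Reliability = 1.08 / 1.72 = 0.628.

0.628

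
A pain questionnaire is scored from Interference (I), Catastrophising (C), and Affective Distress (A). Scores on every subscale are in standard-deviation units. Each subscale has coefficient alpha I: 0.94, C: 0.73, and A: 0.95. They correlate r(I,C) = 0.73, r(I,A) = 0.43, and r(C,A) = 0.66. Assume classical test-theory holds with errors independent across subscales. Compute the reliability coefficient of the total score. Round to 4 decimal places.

Var(I+C+A) = 3 + 2·[0.73 + 0.43 + 0.66] = 3 + 3.64 = 6.64.
With uncorrelated errors the cross-covariances are all true-score covariance, so they carry over unchanged; only the diagonal terms shrink to ρᵢσᵢ².
True-score variance = [0.94 + 0.73 + 0.95] + 3.64 = 2.62 + 3.64 = 6.26.
Reliability = 6.26 / 6.64 = 0.9428.

0.9428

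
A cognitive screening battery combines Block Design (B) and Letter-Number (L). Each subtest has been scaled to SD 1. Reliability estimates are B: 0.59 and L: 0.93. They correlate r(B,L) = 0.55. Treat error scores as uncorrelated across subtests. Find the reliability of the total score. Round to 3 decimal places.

0.845

Var(B+L) = 2 + 2·[0.55] = 2 + 1.1 = 3.1.
With uncorrelated errors the cross-covariances are all true-score covariance, so they carry over unchanged; only the diagonal terms shrink to ρᵢσᵢ².
True-score variance = [0.59 + 0.93] + 1.1 = 1.52 + 1.1 = 2.62.
Reliability = 2.62 / 3.1 = 0.845.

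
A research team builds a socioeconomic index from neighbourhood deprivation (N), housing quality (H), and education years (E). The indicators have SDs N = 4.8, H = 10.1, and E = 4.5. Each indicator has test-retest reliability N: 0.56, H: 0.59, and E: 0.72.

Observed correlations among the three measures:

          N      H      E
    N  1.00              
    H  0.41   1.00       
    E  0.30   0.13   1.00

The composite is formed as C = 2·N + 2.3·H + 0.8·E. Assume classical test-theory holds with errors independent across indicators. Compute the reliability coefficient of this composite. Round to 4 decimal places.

Var(C) = 2²·4.8² + 2.3²·10.1² + 0.8²·4.5² + 2·[4.6·4.8·10.1·0.41 + 1.6·4.8·4.5·0.30 + 1.84·10.1·4.5·0.13] = 644.753 + 225.346 = 870.099.
Because errors are independent across components, Cov(Tᵢ,Tⱼ) = Cov(Xᵢ,Xⱼ); the off-diagonal part of the true-score variance is the same as above.
True-score variance = [2²·4.8²·0.56 + 2.3²·10.1²·0.59 + 0.8²·4.5²·0.72] + 225.346 = 379.324 + 225.346 = 604.67.
Reliability = 604.67 / 870.099 = 0.6949.

0.6949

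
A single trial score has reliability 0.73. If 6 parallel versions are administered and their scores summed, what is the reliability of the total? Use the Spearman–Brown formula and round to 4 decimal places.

ρ_k = kρ / (1 + (k−1)ρ) = 6·0.73 / (1 + 5·0.73) = 4.380 / 4.650 = 0.9419.

0.9419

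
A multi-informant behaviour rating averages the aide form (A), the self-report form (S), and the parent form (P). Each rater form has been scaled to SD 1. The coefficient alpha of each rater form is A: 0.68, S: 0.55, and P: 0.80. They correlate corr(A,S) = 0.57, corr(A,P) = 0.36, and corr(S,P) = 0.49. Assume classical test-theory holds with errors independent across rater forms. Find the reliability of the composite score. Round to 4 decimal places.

Var(A+S+P) = 3 + 2·[0.57 + 0.36 + 0.49] = 3 + 2.84 = 5.84.
With uncorrelated errors the cross-covariances are all true-score covariance, so they carry over unchanged; only the diagonal terms shrink to ρᵢσᵢ².
True-score variance = [0.68 + 0.55 + 0.80] + 2.84 = 2.03 + 2.84 = 4.87.
Reliability = 4.87 / 5.84 = 0.8339.

0.8339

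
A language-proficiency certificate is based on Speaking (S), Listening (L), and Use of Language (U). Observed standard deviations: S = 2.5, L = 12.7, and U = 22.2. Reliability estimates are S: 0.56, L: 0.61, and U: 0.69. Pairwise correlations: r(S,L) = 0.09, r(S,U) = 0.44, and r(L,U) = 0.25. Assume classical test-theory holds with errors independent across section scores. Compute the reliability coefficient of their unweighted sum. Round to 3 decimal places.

0.745

Var(S+L+U) = 2.5² + 12.7² + 22.2² + 2·[2.5·12.7·0.09 + 2.5·22.2·0.44 + 12.7·22.2·0.25] = 660.38 + 195.525 = 855.905.
Because errors are independent across components, Cov(Tᵢ,Tⱼ) = Cov(Xᵢ,Xⱼ); the off-diagonal part of the true-score variance is the same as above.
True-score variance = [2.5²·0.56 + 12.7²·0.61 + 22.2²·0.69] + 195.525 = 441.946 + 195.525 = 637.471.
Reliability = 637.471 / 855.905 = 0.745.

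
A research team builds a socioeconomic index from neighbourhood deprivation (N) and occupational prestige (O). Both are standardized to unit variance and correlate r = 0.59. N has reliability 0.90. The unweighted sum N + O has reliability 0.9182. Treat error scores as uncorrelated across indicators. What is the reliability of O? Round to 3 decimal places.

0.840

Var(N+O) = 2 + 2·0.59 = 3.180.
True-score variance = ρ_N + ρ_O + 2·0.59, so 0.9182 = (0.90 + ρ_O + 1.18) / 3.180.
ρ_O = 0.9182·3.180 − 0.90 − 1.18 = 0.840.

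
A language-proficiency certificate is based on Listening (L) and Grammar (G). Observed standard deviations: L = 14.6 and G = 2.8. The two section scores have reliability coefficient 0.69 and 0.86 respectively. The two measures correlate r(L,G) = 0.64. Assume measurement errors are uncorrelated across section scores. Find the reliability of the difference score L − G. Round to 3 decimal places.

Var(L−G) = 14.6² + 2.8² − 2·14.6·2.8·0.64 = 221 − 52.3264 = 168.674.
With uncorrelated errors the cross-covariances are all true-score covariance, so they carry over unchanged; only the diagonal terms shrink to ρᵢσᵢ².
True-score variance = [14.6²·0.69 + 2.8²·0.86] − 52.3264 = 153.823 − 52.3264 = 101.496.
Reliability = 101.496 / 168.674 = 0.602.

0.602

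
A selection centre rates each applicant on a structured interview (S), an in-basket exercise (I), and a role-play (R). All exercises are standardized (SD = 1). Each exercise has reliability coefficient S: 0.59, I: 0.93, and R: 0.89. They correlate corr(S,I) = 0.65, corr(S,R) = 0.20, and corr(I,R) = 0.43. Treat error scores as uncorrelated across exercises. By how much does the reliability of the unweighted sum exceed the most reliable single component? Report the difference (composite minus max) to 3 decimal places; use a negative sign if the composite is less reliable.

Var(sum) = 3 + 2.56 = 5.56; true-score variance = 2.41 + 2.56 = 4.97; composite reliability = 0.8939.
Max component reliability = 0.9300.
Difference = 0.8939 − 0.9300 = -0.036.

-0.036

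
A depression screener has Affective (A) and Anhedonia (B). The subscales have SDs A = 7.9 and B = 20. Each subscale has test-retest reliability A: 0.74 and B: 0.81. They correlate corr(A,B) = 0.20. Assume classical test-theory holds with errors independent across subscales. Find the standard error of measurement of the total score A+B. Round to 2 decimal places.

Var(total) = 462.41 + 63.2 = 525.61.
True-score variance = 370.183 + 63.2 = 433.383, so reliability = 0.8245.
Error variance = 525.61 − 433.383 = 92.2266; SEM = √92.2266 = 9.60.

9.60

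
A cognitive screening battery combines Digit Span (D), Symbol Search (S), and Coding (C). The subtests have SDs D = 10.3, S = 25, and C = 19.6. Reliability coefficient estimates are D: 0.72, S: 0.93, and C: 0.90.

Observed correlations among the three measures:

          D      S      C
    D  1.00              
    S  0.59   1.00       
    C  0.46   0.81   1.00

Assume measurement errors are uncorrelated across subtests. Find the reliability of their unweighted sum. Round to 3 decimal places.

Var(D+S+C) = 10.3² + 25² + 19.6² + 2·[10.3·25·0.59 + 10.3·19.6·0.46 + 25·19.6·0.81] = 1115.25 + 1283.38 = 2398.63.
Under uncorrelated errors the observed covariances equal the true-score covariances, so only the own-variance terms attenuate.
True-score variance = [10.3²·0.72 + 25²·0.93 + 19.6²·0.90] + 1283.38 = 1003.38 + 1283.38 = 2286.76.
Reliability = 2286.76 / 2398.63 = 0.953.

0.953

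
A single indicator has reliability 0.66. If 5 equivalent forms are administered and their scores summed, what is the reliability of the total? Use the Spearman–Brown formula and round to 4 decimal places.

ρ_k = kρ / (1 + (k−1)ρ) = 5·0.66 / (1 + 4·0.66) = 3.300 / 3.640 = 0.9066.

0.9066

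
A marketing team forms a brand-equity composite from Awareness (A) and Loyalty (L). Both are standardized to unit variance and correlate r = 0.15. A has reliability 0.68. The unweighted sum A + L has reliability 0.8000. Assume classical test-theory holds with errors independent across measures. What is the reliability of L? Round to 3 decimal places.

0.860

Var(A+L) = 2 + 2·0.15 = 2.300.
True-score variance = ρ_A + ρ_L + 2·0.15, so 0.8000 = (0.68 + ρ_L + 0.30) / 2.300.
ρ_L = 0.8000·2.300 − 0.68 − 0.30 = 0.860.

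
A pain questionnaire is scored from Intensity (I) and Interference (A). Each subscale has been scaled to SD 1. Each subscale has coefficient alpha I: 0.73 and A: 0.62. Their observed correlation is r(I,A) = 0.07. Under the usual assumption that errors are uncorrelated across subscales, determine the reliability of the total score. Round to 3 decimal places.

Var(I+A) = 2 + 2·[0.07] = 2 + 0.14 = 2.14.
Under uncorrelated errors the observed covariances equal the true-score covariances, so only the own-variance terms attenuate.
True-score variance = [0.73 + 0.62] + 0.14 = 1.35 + 0.14 = 1.49.
Reliability = 1.49 / 2.14 = 0.696.

0.696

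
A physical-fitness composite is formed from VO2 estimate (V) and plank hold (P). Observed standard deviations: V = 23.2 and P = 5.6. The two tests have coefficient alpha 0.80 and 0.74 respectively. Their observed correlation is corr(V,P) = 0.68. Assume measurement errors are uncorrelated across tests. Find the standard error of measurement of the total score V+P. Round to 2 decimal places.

Var(total) = 569.6 + 176.691 = 746.291.
True-score variance = 453.798 + 176.691 = 630.49, so reliability = 0.8448.
Error variance = 746.291 − 630.49 = 115.802; SEM = √115.802 = 10.76.

10.76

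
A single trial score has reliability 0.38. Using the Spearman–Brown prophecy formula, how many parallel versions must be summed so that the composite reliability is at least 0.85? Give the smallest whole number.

k ≥ ρ*(1−ρ₁)/(ρ₁(1−ρ*)) = 0.85·0.62 / (0.38·0.15) = 9.246.
Smallest integer k = 10.

10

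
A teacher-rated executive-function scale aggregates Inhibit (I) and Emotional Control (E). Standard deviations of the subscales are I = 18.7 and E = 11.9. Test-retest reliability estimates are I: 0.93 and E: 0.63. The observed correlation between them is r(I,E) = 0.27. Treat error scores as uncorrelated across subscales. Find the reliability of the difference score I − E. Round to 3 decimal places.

Var(I−E) = 18.7² + 11.9² − 2·18.7·11.9·0.27 = 491.3 − 120.166 = 371.134.
Under uncorrelated errors the observed covariances equal the true-score covariances, so only the own-variance terms attenuate.
True-score variance = [18.7²·0.93 + 11.9²·0.63] − 120.166 = 414.426 − 120.166 = 294.26.
Reliability = 294.26 / 371.134 = 0.793.

0.793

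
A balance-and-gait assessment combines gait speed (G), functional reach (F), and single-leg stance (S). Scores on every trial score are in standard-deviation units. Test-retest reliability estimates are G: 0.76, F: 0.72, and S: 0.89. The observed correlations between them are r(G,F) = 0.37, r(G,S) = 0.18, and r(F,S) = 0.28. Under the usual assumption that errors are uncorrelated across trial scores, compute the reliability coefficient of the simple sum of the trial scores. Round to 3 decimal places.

Var(G+F+S) = 3 + 2·[0.37 + 0.18 + 0.28] = 3 + 1.66 = 4.66.
With uncorrelated errors the cross-covariances are all true-score covariance, so they carry over unchanged; only the diagonal terms shrink to ρᵢσᵢ².
True-score variance = [0.76 + 0.72 + 0.89] + 1.66 = 2.37 + 1.66 = 4.03.
Reliability = 4.03 / 4.66 = 0.865.

0.865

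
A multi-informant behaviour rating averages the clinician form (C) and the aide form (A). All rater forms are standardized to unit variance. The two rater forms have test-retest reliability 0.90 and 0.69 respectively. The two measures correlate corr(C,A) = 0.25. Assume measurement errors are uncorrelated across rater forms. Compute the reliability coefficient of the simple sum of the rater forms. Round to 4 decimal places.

Var(C+A) = 2 + 2·[0.25] = 2 + 0.5 = 2.5.
Under uncorrelated errors the observed covariances equal the true-score covariances, so only the own-variance terms attenuate.
True-score variance = [0.90 + 0.69] + 0.5 = 1.59 + 0.5 = 2.09.
Reliability = 2.09 / 2.5 = 0.8360.

0.8360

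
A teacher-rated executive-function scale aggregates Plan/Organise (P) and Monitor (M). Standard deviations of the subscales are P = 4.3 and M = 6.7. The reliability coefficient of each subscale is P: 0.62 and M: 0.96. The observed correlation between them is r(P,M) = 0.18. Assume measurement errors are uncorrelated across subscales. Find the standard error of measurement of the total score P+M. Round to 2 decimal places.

Var(total) = 63.38 + 10.3716 = 73.7516.
True-score variance = 54.5582 + 10.3716 = 64.9298, so reliability = 0.8804.
Error variance = 73.7516 − 64.9298 = 8.8218; SEM = √8.8218 = 2.97.

2.97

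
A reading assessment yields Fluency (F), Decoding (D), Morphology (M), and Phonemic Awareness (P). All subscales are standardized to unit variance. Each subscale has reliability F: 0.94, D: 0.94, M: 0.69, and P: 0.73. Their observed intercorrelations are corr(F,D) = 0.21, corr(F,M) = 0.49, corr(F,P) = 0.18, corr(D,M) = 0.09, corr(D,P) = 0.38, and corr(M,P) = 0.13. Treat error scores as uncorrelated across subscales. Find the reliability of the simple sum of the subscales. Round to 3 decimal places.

0.899

Var(F+D+M+P) = 4 + 2·[0.21 + 0.49 + 0.18 + 0.09 + 0.38 + 0.13] = 4 + 2.96 = 6.96.
Under uncorrelated errors the observed covariances equal the true-score covariances, so only the own-variance terms attenuate.
True-score variance = [0.94 + 0.94 + 0.69 + 0.73] + 2.96 = 3.3 + 2.96 = 6.26.
Reliability = 6.26 / 6.96 = 0.899.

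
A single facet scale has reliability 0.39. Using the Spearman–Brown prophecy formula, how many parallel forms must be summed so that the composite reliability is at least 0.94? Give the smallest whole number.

25

k ≥ ρ*(1−ρ₁)/(ρ₁(1−ρ*)) = 0.94·0.61 / (0.39·0.06) = 24.504.
Smallest integer k = 25.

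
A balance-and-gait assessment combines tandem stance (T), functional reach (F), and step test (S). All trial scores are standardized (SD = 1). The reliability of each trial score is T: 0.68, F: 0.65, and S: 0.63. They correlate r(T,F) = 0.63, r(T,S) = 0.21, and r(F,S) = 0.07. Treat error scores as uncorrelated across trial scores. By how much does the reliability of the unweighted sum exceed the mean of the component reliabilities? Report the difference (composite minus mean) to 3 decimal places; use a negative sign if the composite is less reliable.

0.131

Var(sum) = 3 + 1.82 = 4.82; true-score variance = 1.96 + 1.82 = 3.78; composite reliability = 0.7842.
Mean component reliability = 0.6533.
Difference = 0.7842 − 0.6533 = 0.131.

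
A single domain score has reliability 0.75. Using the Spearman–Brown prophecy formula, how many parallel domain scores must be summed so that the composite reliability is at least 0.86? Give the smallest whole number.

3

k ≥ ρ*(1−ρ₁)/(ρ₁(1−ρ*)) = 0.86·0.25 / (0.75·0.14) = 2.048.
Smallest integer k = 3.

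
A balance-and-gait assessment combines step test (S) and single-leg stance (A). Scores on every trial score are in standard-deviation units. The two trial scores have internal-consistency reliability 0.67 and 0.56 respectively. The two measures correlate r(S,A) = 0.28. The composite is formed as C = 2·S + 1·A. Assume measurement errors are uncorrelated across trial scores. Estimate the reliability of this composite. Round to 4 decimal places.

Var(C) = 2² + 1 + 2·[2·0.28] = 5 + 1.12 = 6.12.
With uncorrelated errors the cross-covariances are all true-score covariance, so they carry over unchanged; only the diagonal terms shrink to ρᵢσᵢ².
True-score variance = [2²·0.67 + 0.56] + 1.12 = 3.24 + 1.12 = 4.36.
Reliability = 4.36 / 6.12 = 0.7124.

0.7124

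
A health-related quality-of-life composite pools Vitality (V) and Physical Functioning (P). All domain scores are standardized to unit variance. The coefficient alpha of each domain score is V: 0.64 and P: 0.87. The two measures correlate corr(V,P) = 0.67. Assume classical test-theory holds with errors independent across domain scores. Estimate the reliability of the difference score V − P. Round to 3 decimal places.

0.258

Var(V−P) = 1 + 1 − 2·0.67 = 2 − 1.34 = 0.66.
Because errors are independent across components, Cov(Tᵢ,Tⱼ) = Cov(Xᵢ,Xⱼ); the off-diagonal part of the true-score variance is the same as above.
True-score variance = [0.64 + 0.87] − 1.34 = 1.51 − 1.34 = 0.17.
Reliability = 0.17 / 0.66 = 0.258.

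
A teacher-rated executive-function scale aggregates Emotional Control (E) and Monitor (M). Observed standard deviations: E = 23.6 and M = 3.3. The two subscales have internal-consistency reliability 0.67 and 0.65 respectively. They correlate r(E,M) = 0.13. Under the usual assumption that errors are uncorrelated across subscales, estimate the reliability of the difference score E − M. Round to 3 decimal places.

Var(E−M) = 23.6² + 3.3² − 2·23.6·3.3·0.13 = 567.85 − 20.2488 = 547.601.
With uncorrelated errors the cross-covariances are all true-score covariance, so they carry over unchanged; only the diagonal terms shrink to ρᵢσᵢ².
True-score variance = [23.6²·0.67 + 3.3²·0.65] − 20.2488 = 380.242 − 20.2488 = 359.993.
Reliability = 359.993 / 547.601 = 0.657.

0.657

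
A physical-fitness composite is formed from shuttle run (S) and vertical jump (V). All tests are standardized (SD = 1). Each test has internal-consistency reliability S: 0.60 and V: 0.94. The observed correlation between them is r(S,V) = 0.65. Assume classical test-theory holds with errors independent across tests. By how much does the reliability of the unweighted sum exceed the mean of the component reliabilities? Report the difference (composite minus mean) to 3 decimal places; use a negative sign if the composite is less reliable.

0.091

Var(sum) = 2 + 1.3 = 3.3; true-score variance = 1.54 + 1.3 = 2.84; composite reliability = 0.8606.
Mean component reliability = 0.7700.
Difference = 0.8606 − 0.7700 = 0.091.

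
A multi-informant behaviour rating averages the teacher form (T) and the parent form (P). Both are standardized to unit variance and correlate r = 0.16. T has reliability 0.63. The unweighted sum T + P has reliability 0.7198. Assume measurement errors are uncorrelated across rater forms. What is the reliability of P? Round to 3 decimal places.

Var(T+P) = 2 + 2·0.16 = 2.320.
True-score variance = ρ_T + ρ_P + 2·0.16, so 0.7198 = (0.63 + ρ_P + 0.32) / 2.320.
ρ_P = 0.7198·2.320 − 0.63 − 0.32 = 0.720.

0.720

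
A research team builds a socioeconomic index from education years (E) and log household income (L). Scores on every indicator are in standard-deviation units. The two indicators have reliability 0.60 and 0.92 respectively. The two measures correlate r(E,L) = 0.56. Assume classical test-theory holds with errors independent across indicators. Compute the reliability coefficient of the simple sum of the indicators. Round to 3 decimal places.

Var(E+L) = 2 + 2·[0.56] = 2 + 1.12 = 3.12.
Because errors are independent across components, Cov(Tᵢ,Tⱼ) = Cov(Xᵢ,Xⱼ); the off-diagonal part of the true-score variance is the same as above.
True-score variance = [0.60 + 0.92] + 1.12 = 1.52 + 1.12 = 2.64.
Reliability = 2.64 / 3.12 = 0.846.

0.846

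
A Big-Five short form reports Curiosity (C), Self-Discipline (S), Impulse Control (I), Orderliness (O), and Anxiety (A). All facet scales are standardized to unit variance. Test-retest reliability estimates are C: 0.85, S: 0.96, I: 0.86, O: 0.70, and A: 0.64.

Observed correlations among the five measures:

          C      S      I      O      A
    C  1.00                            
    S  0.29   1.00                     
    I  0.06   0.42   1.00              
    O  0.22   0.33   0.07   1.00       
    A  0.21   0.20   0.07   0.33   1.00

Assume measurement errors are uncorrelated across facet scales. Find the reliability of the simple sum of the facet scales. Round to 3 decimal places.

Var(C+S+I+O+A) = 5 + 2·[0.29 + 0.06 + 0.22 + 0.21 + 0.42 + 0.33 + 0.20 + 0.07 + 0.07 + 0.33] = 5 + 4.4 = 9.4.
With uncorrelated errors the cross-covariances are all true-score covariance, so they carry over unchanged; only the diagonal terms shrink to ρᵢσᵢ².
True-score variance = [0.85 + 0.96 + 0.86 + 0.70 + 0.64] + 4.4 = 4.01 + 4.4 = 8.41.
Reliability = 8.41 / 9.4 = 0.895.

0.895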